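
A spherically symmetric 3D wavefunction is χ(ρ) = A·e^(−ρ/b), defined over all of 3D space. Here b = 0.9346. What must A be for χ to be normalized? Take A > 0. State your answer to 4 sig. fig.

A ≈ 0.6244

Require ∫ |χ|² 4πρ² dρ = 1 over the whole domain.
In 3D with spherical symmetry the volume element is 4πρ² dρ.
With ∫₀^∞ ρ^2 e^(−αρ) dρ = 2!/α^3, with χ = A·e^(−ρ/b), the integral evaluates to A²·[π·b^3].
Hence A² = 1/[π·b^3].
Plugging in b = 0.9346 yields A = 0.62443.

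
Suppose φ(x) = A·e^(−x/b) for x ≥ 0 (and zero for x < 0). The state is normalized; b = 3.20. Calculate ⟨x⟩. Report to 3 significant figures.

The expectation value is the |φ|²-weighted average of x: ∫ x|φ|² dx.
Since the A² factors cancel between numerator and denominator, ⟨x⟩ = b/2.
With b = 3.20, ⟨x⟩ = 1.600.

⟨x⟩ ≈ 1.60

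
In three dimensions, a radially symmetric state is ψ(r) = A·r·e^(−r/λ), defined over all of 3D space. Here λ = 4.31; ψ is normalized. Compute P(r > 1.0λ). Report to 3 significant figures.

P ≈ 0.947

Integrate the radial probability density 4πr²|ψ|² over r > 1.0λ.
A² is fixed by ∫₀^∞ 4πr²|ψ|² dr = 1, i.e. A² = (3·π·λ^5)^(−1).
Let u = r/λ; then A², 4π and the length scale all cancel, so P = ∫_{1.0}^{∞} u^4·e^(-2·u) du ÷ ∫_{0}^{∞} u^4·e^(-2·u) du.
An antiderivative of u^4·e^(-2·u) is -(u^4/2 + u^3 + 3·u^2/2 + 3·u/2 + 3/4)·e^(-2·u); evaluating from 1.0 to ∞ gives 21·e^(-2)/4, while the full integral is 3/4.
The region integral divided by the full integral gives P = 0.9473.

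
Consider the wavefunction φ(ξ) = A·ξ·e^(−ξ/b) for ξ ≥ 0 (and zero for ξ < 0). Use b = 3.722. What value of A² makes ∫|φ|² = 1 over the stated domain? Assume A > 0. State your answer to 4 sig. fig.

A^2 ≈ 0.07758

Require ∫ |φ|² dξ = 1 over the whole domain.
Recall ∫₀^∞ ξ^m e^(−ξ/β) dξ = m!·β^(m+1), carrying out the integral gives A² · b^3/4.
So A² = (b^3/4)^(−1).
Plugging in b = 3.722 yields A = 0.27853.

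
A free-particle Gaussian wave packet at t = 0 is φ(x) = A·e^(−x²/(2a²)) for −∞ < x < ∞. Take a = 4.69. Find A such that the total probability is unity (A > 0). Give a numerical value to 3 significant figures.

A ≈ 0.347

Require ∫ |φ|² dx = 1 over the whole domain.
Using the Gaussian integral ∫_{−∞}^{∞} e^(−αx²) dx = √(π/α), with φ = A·e^(−x²/(2a²)), the integral evaluates to A²·[√(π)·a].
Setting this equal to 1 gives A² = 1/(√(π)·a).
Plugging in a = 4.69 yields A = 0.3468.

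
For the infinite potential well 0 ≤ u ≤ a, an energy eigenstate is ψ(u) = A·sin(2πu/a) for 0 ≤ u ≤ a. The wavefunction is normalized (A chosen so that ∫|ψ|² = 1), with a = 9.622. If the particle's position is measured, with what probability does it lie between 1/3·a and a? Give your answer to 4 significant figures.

|ψ|² is the probability density, so P = ∫_{1/3·a}^{a} |ψ|² du.
With A² fixed by ∫|ψ|² = 1, i.e. A² = (a/2)^(−1), substitute and integrate.
In terms of t = u/a (A² and the length scale cancel between numerator and denominator), P = [∫_{1/3}^{1} sin(2·π·t)^2 dt] / [∫_{0}^{1} sin(2·π·t)^2 dt].
An antiderivative of sin(2·π·t)^2 is t/2 - sin(4·π·t)/(8·π); evaluating from 1/3 to 1 gives -√(3)/(16·π) + 1/3, while the full integral is 1/2.
Taking the ratio, P = -√(3)/(8·π) + 2/3.

P ≈ 0.5978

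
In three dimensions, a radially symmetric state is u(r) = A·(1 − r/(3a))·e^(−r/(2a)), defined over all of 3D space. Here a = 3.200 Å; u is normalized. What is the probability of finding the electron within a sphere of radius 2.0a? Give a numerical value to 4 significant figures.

P = ∫ |u|² 4πr² dr over r ≤ 2.0a.
The full normalization integral is A²·[8·π·a^3/3] = 1, fixing A².
Substituting t = r/a, A², 4π and the length scale all cancel in the ratio: P = ∫_{0}^{2.0} t^2·(1 - t/3)^2·e^(-t) dt / ∫_{0}^{∞} t^2·(1 - t/3)^2·e^(-t) dt.
An antiderivative of t^2·(1 - t/3)^2·e^(-t) is (-t^4 + 2·t^3 - 3·t^2 - 6·t - 6)·e^(-t)/9; evaluating from 0 to 2.0 gives 2/3 - 10·e^(-2)/3, while the full integral is 2/3.
The region integral divided by the full integral gives P = 0.32332.

P ≈ 0.3233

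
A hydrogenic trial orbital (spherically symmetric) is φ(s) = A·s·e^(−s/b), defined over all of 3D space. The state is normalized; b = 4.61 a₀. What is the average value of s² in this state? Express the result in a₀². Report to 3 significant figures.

⟨s^2⟩ ≈ 159 a₀^2

The expectation value is the |φ|²-weighted average of s^2: ∫ s^2|φ|² 4πs² ds.
Evaluating both integrals, ⟨s²⟩ = 15·b^2/2.
With b = 4.61, ⟨s^2⟩ = 159.4.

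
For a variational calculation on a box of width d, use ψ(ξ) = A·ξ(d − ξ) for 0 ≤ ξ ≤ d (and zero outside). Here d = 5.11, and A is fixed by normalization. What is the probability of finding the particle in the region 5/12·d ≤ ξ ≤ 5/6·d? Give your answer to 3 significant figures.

P ≈ 0.618

P = ∫_{5/12·d}^{5/6·d} |ψ(ξ)|² dξ.
Since A² = 1/(d^5/30), this is the region integral divided by the full normalization integral.
Let u = ξ/d; then A² and the length scale cancel, so P = ∫_{5/12}^{5/6} u^2·(1 - u)^2 du ÷ ∫_{0}^{1} u^2·(1 - u)^2 du.
With ∫ u^2·(1 - u)^2 du = u^3·(6·u^2 - 15·u + 10)/30 + C, the region integral is ≈ 0.020596 and the full one is 1/30.
Taking the ratio, P = 0.6179.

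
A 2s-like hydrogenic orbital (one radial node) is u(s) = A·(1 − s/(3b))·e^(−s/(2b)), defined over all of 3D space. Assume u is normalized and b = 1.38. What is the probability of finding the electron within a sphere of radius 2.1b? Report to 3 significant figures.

P ≈ 0.331

Integrate the radial probability density 4πs²|u|² over s ≤ 2.1b.
A² is fixed by ∫₀^∞ 4πs²|u|² ds = 1, i.e. A² = (8·π·b^3/3)^(−1).
Let t = s/b; then A², 4π and the length scale all cancel, so P = ∫_{0}^{2.1} t^2·(1 - t/3)^2·e^(-t) dt ÷ ∫_{0}^{∞} t^2·(1 - t/3)^2·e^(-t) dt.
An antiderivative of t^2·(1 - t/3)^2·e^(-t) is (-t^4 + 2·t^3 - 3·t^2 - 6·t - 6)·e^(-t)/9; evaluating from 0 to 2.1 gives ≈ 0.22098, while the full integral is 2/3.
Taking the ratio yields P = 0.3315.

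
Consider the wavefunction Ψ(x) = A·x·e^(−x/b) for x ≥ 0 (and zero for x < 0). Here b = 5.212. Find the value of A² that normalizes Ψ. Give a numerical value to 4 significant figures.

A^2 ≈ 0.02825

Require ∫ |Ψ|² dx = 1 over the whole domain.
Using ∫₀^∞ xⁿ e^(−αx) dx = n!/αⁿ⁺¹, with Ψ = A·x·e^(−x/b), the integral evaluates to A²·[b^3/4].
So A² = (b^3/4)^(−1).
With b = 5.212: A² = 0.028252 and A = 0.16808.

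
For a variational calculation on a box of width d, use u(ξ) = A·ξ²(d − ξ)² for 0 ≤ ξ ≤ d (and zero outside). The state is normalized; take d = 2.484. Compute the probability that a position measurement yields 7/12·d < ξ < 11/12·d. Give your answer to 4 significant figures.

The probability is P = ∫ |u|² dξ over [7/12·d, 11/12·d].
With A² fixed by ∫|u|² = 1, i.e. A² = (d^9/630)^(−1), substitute and integrate.
Substituting t = ξ/d, A² and the length scale cancel in the ratio: P = ∫_{7/12}^{11/12} t^4·(1 - t)^4 dt / ∫_{0}^{1} t^4·(1 - t)^4 dt.
Using ∫ t^4·(1 - t)^4 dt = t^5·(70·t^4 - 315·t^3 + 540·t^2 - 420·t + 126)/630, the numerator is ≈ 0.000479286 and the denominator is 1/630.
Taking the ratio, P = 0.30195.

P ≈ 0.3019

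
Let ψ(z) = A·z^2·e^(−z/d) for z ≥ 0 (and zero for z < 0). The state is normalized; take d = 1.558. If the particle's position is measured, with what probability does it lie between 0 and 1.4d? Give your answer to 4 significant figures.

P ≈ 0.1523

The probability is P = ∫ |ψ|² dz over [0, 1.4d].
The normalization integral ∫|ψ|²dz over the whole domain equals 3·d^5/4·A², and A² cancels in the ratio.
In terms of u = z/d (A² and the length scale cancel between numerator and denominator), P = [∫_{0}^{1.4} u^4·e^(-2·u) du] / [∫_{0}^{∞} u^4·e^(-2·u) du].
An antiderivative of u^4·e^(-2·u) is -(u^4/2 + u^3 + 3·u^2/2 + 3·u/2 + 3/4)·e^(-2·u); evaluating from 0 to 1.4 gives ≈ 0.114243, while the full integral is 3/4.
The result is P = 0.15232.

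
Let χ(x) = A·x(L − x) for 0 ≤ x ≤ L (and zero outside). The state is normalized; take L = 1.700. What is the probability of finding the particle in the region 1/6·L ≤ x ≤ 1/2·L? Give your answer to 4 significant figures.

The probability is P = ∫ |χ|² dx over [1/6·L, 1/2·L].
Since A² = 1/(L^5/30), this is the region integral divided by the full normalization integral.
Let u = x/L; then A² and the length scale cancel, so P = ∫_{1/6}^{1/2} u^2·(1 - u)^2 du ÷ ∫_{0}^{1} u^2·(1 - u)^2 du.
With ∫ u^2·(1 - u)^2 du = u^3·(6·u^2 - 15·u + 10)/30 + C, the region integral is ≈ 0.0154835 and the full one is 1/30.
Evaluating gives P = 301/648.

P ≈ 0.4645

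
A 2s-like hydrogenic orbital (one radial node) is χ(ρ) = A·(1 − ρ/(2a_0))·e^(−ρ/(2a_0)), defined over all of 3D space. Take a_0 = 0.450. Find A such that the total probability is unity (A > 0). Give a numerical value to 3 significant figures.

We need A² ∫|f|² 4πρ² dρ = 1, taking the integral from 0 to ∞.
(Spherical symmetry: dV = 4πρ² dρ.)
∫|χ|² 4πρ² dρ = A²·(8·π·a_0^3).
So A² = (8·π·a_0^3)^(−1).
Plugging in a_0 = 0.450 yields A = 0.6608.

A ≈ 0.661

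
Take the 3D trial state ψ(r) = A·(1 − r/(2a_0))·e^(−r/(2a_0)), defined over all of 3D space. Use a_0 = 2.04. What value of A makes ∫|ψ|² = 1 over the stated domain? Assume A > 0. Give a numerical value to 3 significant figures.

The normalization condition is ∫|ψ|² 4πr² dr = 1 from 0 to ∞.
In 3D with spherical symmetry the volume element is 4πr² dr.
Using ∫₀^∞ rⁿ e^(−αr) dr = n!/αⁿ⁺¹, ∫|ψ|² 4πr² dr = A²·(8·π·a_0^3).
So A² = (8·π·a_0^3)^(−1).
Plugging in a_0 = 2.04 yields A = 0.06846.

A ≈ 0.0685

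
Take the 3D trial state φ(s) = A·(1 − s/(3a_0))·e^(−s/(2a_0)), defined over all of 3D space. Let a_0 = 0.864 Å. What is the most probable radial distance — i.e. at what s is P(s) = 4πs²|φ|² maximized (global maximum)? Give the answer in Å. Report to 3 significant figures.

s ≈ 0.864 Å

The maximum of P(s) = 4πs²|φ|² occurs where its derivative vanishes.
This gives s = a_0.
With a_0 = 0.864, the most probable radial distance is 0.8640 Å.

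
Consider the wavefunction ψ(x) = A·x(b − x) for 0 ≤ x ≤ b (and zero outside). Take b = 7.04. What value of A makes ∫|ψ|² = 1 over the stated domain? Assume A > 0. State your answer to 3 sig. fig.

A ≈ 0.0417

Require ∫ |ψ|² dx = 1 over the whole domain.
∫|ψ|² dx = A²·(b^5/30).
Substituting b = 7.04 gives A² = 0.001735, so A = 0.04165.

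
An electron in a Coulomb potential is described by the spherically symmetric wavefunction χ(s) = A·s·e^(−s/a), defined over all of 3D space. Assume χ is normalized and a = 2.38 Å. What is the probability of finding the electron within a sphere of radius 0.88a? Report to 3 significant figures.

Integrate the radial probability density 4πs²|χ|² over s ≤ 0.88a.
Normalization gives A² = 1/(3·π·a^5).
Substituting u = s/a, A², 4π and the length scale all cancel in the ratio: P = ∫_{0}^{0.88} u^4·e^(-2·u) du / ∫_{0}^{∞} u^4·e^(-2·u) du.
Using ∫ u^4·e^(-2·u) du = -(u^4/2 + u^3 + 3·u^2/2 + 3·u/2 + 3/4)·e^(-2·u), the numerator is ≈ 0.025189 and the denominator is 3/4.
The region integral divided by the full integral gives P = 0.03359.

P ≈ 0.0336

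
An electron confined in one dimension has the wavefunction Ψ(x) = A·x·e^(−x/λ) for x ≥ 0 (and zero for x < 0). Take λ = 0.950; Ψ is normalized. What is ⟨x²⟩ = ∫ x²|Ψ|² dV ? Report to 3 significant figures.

⟨x^2⟩ ≈ 2.71

The expectation value is the |Ψ|²-weighted average of x^2: ∫ x^2|Ψ|² dx.
Since the A² factors cancel between numerator and denominator, ⟨x²⟩ = 3·λ^2.
With λ = 0.950, ⟨x^2⟩ = 2.708.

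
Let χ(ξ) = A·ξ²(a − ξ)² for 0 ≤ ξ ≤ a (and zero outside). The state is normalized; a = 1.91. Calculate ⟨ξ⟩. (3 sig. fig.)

⟨ξ⟩ ≈ 0.955

By definition ⟨ξ⟩ = ∫ ξ |χ(ξ)|² dξ.
Expanding the polynomial and integrating term by term, evaluating both integrals, ⟨ξ⟩ = a/2.
With a = 1.91, ⟨ξ⟩ = 0.9550.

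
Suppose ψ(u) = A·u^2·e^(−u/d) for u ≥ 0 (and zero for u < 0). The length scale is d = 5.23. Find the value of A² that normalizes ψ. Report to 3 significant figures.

Require ∫ |ψ|² du = 1 over the whole domain.
With ∫₀^∞ u^4 e^(−αu) du = 4!/α^5, with ψ = A·u^2·e^(−u/d), the integral evaluates to A²·[3·d^5/4].
So A² = (3·d^5/4)^(−1).
Plugging in d = 5.23 yields A = 0.01846.

A^2 ≈ 0.000341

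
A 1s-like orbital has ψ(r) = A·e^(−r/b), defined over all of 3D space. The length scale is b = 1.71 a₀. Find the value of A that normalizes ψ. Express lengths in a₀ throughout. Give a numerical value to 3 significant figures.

Require ∫ |ψ|² 4πr² dr = 1 over the whole domain.
The angular integral contributes 4π, leaving ∫₀^∞ r²|ψ|² dr.
Using ∫₀^∞ rⁿ e^(−αr) dr = n!/αⁿ⁺¹, with ψ = A·e^(−r/b), the integral evaluates to A²·[π·b^3].
Setting this equal to 1 gives A² = 1/(π·b^3).
With b = 1.71: A² = 0.06366 and A = 0.2523.

A ≈ 0.252 a₀^(-3/2)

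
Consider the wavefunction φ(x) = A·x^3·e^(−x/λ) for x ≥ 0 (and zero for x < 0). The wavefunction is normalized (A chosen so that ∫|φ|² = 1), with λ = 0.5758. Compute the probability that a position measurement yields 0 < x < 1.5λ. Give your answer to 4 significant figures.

The probability is P = ∫ |φ|² dx over [0, 1.5λ].
With A² fixed by ∫|φ|² = 1, i.e. A² = (45·λ^7/8)^(−1), substitute and integrate.
In terms of u = x/λ (A² and the length scale cancel between numerator and denominator), P = [∫_{0}^{1.5} u^6·e^(-2·u) du] / [∫_{0}^{∞} u^6·e^(-2·u) du].
An antiderivative of u^6·e^(-2·u) is -(4·u^6 + 12·u^5 + 30·u^4 + 60·u^3 + 90·u^2 + 90·u + 45)·e^(-2·u)/8; evaluating from 0 to 1.5 gives ≈ 0.188486, while the full integral is 45/8.
Taking the ratio, P = 0.033509.

P ≈ 0.03351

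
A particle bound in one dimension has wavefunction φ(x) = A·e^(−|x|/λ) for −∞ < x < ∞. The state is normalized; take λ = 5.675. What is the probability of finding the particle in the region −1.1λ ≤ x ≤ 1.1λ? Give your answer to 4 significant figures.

P = ∫_{−1.1λ}^{1.1λ} |φ(x)|² dx.
The normalization integral ∫|φ|²dx over the whole domain equals λ·A², and A² cancels in the ratio.
By symmetry take twice the x ≥ 0 contribution in numerator and denominator; the 2's cancel. Let u = x/λ; then A² and the length scale cancel, so P = ∫_{0}^{1.1} e^(-2·u) du ÷ ∫_{0}^{∞} e^(-2·u) du.
With ∫ e^(-2·u) du = -e^(-2·u)/2 + C, the region integral is 1/2 - e^(-11/5)/2 and the full one is 1/2.
The result is P = 0.88920.

P ≈ 0.8892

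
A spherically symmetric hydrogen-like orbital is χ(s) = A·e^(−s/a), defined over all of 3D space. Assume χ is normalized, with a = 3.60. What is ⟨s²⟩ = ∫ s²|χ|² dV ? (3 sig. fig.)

⟨s^2⟩ ≈ 38.9

The expectation value is the |χ|²-weighted average of s^2: ∫ s^2|χ|² 4πs² ds.
Using ∫₀^∞ sⁿ e^(−αs) ds = n!/αⁿ⁺¹, since the A² factors cancel between numerator and denominator, ⟨s²⟩ = 3·a^2.
Putting a = 3.60 gives 38.88.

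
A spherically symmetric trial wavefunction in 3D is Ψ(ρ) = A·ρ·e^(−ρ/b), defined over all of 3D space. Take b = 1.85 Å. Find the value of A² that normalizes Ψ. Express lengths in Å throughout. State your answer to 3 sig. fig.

A^2 ≈ 0.00490 Å^(-5)

Require ∫ |Ψ|² 4πρ² dρ = 1 over the whole domain.
The integral (without the A² prefactor) comes out to 3·π·b^5.
So A² = (3·π·b^5)^(−1).
Substituting b = 1.85 gives A² = 0.004896, so A = 0.06997.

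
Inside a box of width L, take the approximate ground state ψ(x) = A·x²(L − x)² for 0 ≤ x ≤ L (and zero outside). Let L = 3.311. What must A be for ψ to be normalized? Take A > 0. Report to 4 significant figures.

A ≈ 0.1148

Require ∫ |ψ|² dx = 1 over the whole domain.
Expanding the polynomial and integrating term by term, with ψ = A·x²(L − x)², the integral evaluates to A²·[L^9/630].
Setting this equal to 1 gives A² = 1/(L^9/630).
Plugging in L = 3.311 yields A = 0.11478.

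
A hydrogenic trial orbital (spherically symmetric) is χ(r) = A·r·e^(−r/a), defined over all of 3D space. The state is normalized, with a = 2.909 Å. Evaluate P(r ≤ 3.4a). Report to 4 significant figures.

Integrate the radial probability density 4πr²|χ|² over r ≤ 3.4a.
Normalization gives A² = 1/(3·π·a^5).
In terms of u = r/a (A², 4π and the length scale all cancel between numerator and denominator), P = [∫_{0}^{3.4} u^4·e^(-2·u) du] / [∫_{0}^{∞} u^4·e^(-2·u) du].
With ∫ u^4·e^(-2·u) du = -(u^4/2 + u^3 + 3·u^2/2 + 3·u/2 + 3/4)·e^(-2·u) + C, the region integral is ≈ 0.605977 and the full one is 3/4.
This evaluates to P = 0.80797.

P ≈ 0.8080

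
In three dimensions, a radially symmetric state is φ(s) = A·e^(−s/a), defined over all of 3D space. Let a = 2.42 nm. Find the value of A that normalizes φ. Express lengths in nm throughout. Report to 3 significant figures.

Normalization requires ∫|φ|² 4πs² ds = 1, integrated from 0 to ∞.
Recall ∫₀^∞ s^m e^(−s/β) ds = m!·β^(m+1), the integral (without the A² prefactor) comes out to π·a^3.
With a = 2.42: A² = 0.02246 and A = 0.1499.

A ≈ 0.150 nm^(-3/2)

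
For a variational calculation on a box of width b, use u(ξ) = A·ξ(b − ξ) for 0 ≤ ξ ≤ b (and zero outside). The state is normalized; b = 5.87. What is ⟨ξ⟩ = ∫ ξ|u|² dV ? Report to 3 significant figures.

⟨ξ⟩ ≈ 2.94

⟨ξ⟩ = ∫ ξ |u|² dξ over the full domain.
Expanding the polynomial and integrating term by term, the ratio of the moment integral to the normalization integral gives ⟨ξ⟩ = b/2.
With b = 5.87, ⟨ξ⟩ = 2.935.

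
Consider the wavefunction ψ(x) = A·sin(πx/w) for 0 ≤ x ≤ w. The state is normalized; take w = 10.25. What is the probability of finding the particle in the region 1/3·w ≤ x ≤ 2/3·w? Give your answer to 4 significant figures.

P ≈ 0.6090

P = ∫_{1/3·w}^{2/3·w} |ψ(x)|² dx.
The normalization integral ∫|ψ|²dx over the whole domain equals w/2·A², and A² cancels in the ratio.
In terms of u = x/w (A² and the length scale cancel between numerator and denominator), P = [∫_{1/3}^{2/3} sin(π·u)^2 du] / [∫_{0}^{1} sin(π·u)^2 du].
With ∫ sin(π·u)^2 du = u/2 - sin(2·π·u)/(4·π) + C, the region integral is √(3)/(4·π) + 1/6 and the full one is 1/2.
Evaluating gives P = (√(3)/2 + π/3)/π.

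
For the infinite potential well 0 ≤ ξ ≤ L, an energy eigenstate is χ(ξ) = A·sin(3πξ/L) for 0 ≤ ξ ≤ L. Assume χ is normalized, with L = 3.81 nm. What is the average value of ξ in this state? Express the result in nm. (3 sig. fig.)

⟨ξ⟩ ≈ 1.91 nm

By definition ⟨ξ⟩ = ∫ ξ |χ(ξ)|² dξ.
Evaluating both integrals, ⟨ξ⟩ = L/2.
Putting L = 3.81 gives 1.905.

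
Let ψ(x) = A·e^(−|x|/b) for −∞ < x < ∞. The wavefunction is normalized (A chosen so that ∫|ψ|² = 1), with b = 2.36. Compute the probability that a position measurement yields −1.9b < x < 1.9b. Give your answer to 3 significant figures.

P ≈ 0.978

|ψ|² is the probability density, so P = ∫_{−1.9b}^{1.9b} |ψ|² dx.
The normalization integral ∫|ψ|²dx over the whole domain equals b·A², and A² cancels in the ratio.
By symmetry take twice the x ≥ 0 contribution in numerator and denominator; the 2's cancel. Substituting u = x/b, A² and the length scale cancel in the ratio: P = ∫_{0}^{1.9} e^(-2·u) du / ∫_{0}^{∞} e^(-2·u) du.
An antiderivative of e^(-2·u) is -e^(-2·u)/2; evaluating from 0 to 1.9 gives 1/2 - e^(-19/5)/2, while the full integral is 1/2.
The result is P = 0.9776.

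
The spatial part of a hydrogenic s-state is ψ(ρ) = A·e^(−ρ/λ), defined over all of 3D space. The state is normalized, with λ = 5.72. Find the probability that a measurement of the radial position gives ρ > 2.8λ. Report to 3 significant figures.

P ≈ 0.0824

With dV = 4πρ²dρ, the probability is ∫|ψ|² dV over ρ > 2.8λ.
A² is fixed by ∫₀^∞ 4πρ²|ψ|² dρ = 1, i.e. A² = (π·λ^3)^(−1).
In terms of u = ρ/λ (A², 4π and the length scale all cancel between numerator and denominator), P = [∫_{2.8}^{∞} u^2·e^(-2·u) du] / [∫_{0}^{∞} u^2·e^(-2·u) du].
With ∫ u^2·e^(-2·u) du = -(2·u^2 + 2·u + 1)·e^(-2·u)/4 + C, the region integral is 557·e^(-28/5)/100 and the full one is 1/4.
Taking the ratio yields P = 0.08239.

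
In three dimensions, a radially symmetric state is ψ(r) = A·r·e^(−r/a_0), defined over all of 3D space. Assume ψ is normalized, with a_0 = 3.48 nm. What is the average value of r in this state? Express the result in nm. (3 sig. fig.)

The expectation value is the |ψ|²-weighted average of r: ∫ r|ψ|² 4πr² dr.
Since the A² factors cancel between numerator and denominator, ⟨r⟩ = 5·a_0/2.
With a_0 = 3.48, ⟨r⟩ = 8.700.

⟨r⟩ ≈ 8.70 nm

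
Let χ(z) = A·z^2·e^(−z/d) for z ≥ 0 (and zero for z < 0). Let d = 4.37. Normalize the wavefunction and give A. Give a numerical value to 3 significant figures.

Require ∫ |χ|² dz = 1 over the whole domain.
Using ∫₀^∞ zⁿ e^(−αz) dz = n!/αⁿ⁺¹, ∫|χ|² dz = A²·(3·d^5/4).
With d = 4.37: A² = 0.0008366 and A = 0.02892.

A ≈ 0.0289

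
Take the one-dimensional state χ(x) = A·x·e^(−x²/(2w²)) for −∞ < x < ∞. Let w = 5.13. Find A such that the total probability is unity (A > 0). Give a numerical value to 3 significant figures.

A ≈ 0.0914

Require ∫ |χ|² dx = 1 over the whole domain.
Using the Gaussian integral ∫_{−∞}^{∞} e^(−αx²) dx = √(π/α), with χ = A·x·e^(−x²/(2w²)), the integral evaluates to A²·[√(π)·w^3/2].
Plugging in w = 5.13 yields A = 0.09142.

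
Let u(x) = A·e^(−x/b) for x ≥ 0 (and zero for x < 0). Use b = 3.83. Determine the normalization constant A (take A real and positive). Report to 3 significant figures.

Normalization requires ∫|u|² dx = 1, integrated from 0 to ∞.
Recall ∫₀^∞ x^m e^(−x/β) dx = m!·β^(m+1), carrying out the integral gives A² · b/2.
Hence A² = 1/[b/2].
Plugging in b = 3.83 yields A = 0.7226.

A ≈ 0.723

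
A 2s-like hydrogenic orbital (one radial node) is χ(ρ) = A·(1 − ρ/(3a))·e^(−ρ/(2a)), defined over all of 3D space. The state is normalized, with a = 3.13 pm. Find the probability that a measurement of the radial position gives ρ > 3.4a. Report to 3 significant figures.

Integrate the radial probability density 4πρ²|χ|² over ρ > 3.4a.
A² is fixed by ∫₀^∞ 4πρ²|χ|² dρ = 1, i.e. A² = (8·π·a^3/3)^(−1).
In terms of u = ρ/a (A², 4π and the length scale all cancel between numerator and denominator), P = [∫_{3.4}^{∞} u^2·(1 - u/3)^2·e^(-u) du] / [∫_{0}^{∞} u^2·(1 - u/3)^2·e^(-u) du].
An antiderivative of u^2·(1 - u/3)^2·e^(-u) is (-u^4 + 2·u^3 - 3·u^2 - 6·u - 6)·e^(-u)/9; evaluating from 3.4 to ∞ gives ≈ 0.43054, while the full integral is 2/3.
Taking the ratio yields P = 0.6458.

P ≈ 0.646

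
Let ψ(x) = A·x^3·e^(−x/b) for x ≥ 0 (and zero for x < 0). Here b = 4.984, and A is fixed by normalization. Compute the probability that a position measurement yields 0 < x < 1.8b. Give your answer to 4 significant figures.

P ≈ 0.07327

The probability is P = ∫ |ψ|² dx over [0, 1.8b].
With A² fixed by ∫|ψ|² = 1, i.e. A² = (45·b^7/8)^(−1), substitute and integrate.
Substituting u = x/b, A² and the length scale cancel in the ratio: P = ∫_{0}^{1.8} u^6·e^(-2·u) du / ∫_{0}^{∞} u^6·e^(-2·u) du.
Using ∫ u^6·e^(-2·u) du = -(4·u^6 + 12·u^5 + 30·u^4 + 60·u^3 + 90·u^2 + 90·u + 45)·e^(-2·u)/8, the numerator is ≈ 0.412163 and the denominator is 45/8.
Taking the ratio, P = 0.073273.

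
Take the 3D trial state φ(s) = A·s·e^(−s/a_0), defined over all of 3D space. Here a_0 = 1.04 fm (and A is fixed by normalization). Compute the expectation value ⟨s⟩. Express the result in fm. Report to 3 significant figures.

The expectation value is the |φ|²-weighted average of s: ∫ s|φ|² 4πs² ds.
Since the A² factors cancel between numerator and denominator, ⟨s⟩ = 5·a_0/2.
Putting a_0 = 1.04 gives 2.600.

⟨s⟩ ≈ 2.60 fm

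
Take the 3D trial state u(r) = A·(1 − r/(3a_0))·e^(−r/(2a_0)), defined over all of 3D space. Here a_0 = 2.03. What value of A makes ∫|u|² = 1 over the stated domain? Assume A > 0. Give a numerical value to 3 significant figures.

Normalization requires ∫|u|² 4πr² dr = 1, integrated from 0 to ∞.
The angular integral contributes 4π, leaving ∫₀^∞ r²|u|² dr.
∫|u|² 4πr² dr = A²·(8·π·a_0^3/3).
Setting this equal to 1 gives A² = 1/(8·π·a_0^3/3).
Plugging in a_0 = 2.03 yields A = 0.1195.

A ≈ 0.119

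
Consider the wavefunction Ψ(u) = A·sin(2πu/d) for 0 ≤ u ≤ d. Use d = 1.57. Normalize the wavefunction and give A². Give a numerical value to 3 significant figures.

A^2 ≈ 1.27

Require ∫ |Ψ|² du = 1 over the whole domain.
Using sin²θ = (1 − cos 2θ)/2, the integral (without the A² prefactor) comes out to d/2.
So A² = (d/2)^(−1).
Substituting d = 1.57 gives A² = 1.274, so A = 1.129.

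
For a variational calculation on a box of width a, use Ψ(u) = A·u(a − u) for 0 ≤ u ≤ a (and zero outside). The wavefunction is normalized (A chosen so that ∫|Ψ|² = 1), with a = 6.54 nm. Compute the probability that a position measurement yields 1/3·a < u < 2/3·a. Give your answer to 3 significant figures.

P ≈ 0.580

The probability is P = ∫ |Ψ|² du over [1/3·a, 2/3·a].
Since A² = 1/(a^5/30), this is the region integral divided by the full normalization integral.
In terms of t = u/a (A² and the length scale cancel between numerator and denominator), P = [∫_{1/3}^{2/3} t^2·(1 - t)^2 dt] / [∫_{0}^{1} t^2·(1 - t)^2 dt].
Using ∫ t^2·(1 - t)^2 dt = t^3·(6·t^2 - 15·t + 10)/30, the numerator is 47/2430 and the denominator is 1/30.
This works out to P = 47/81.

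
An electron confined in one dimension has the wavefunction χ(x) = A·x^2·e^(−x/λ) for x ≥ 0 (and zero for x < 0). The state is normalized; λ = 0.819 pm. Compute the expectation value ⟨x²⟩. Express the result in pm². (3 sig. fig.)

⟨x²⟩ = ∫ x^2 |χ|² dx over the full domain.
Since the A² factors cancel between numerator and denominator, ⟨x²⟩ = 15·λ^2/2.
With λ = 0.819, ⟨x^2⟩ = 5.031.

⟨x^2⟩ ≈ 5.03 pm^2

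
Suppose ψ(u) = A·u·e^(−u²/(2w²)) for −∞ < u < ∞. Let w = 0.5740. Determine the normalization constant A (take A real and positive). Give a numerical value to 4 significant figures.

The normalization condition is ∫|ψ|² du = 1 from −∞ to ∞.
Differentiating ∫e^(−αu²) du = √(π/α) under α to get the higher moments, ∫|ψ|² du = A²·(√(π)·w^3/2).
Hence A² = 1/[√(π)·w^3/2].
Substituting w = 0.5740 gives A² = 5.9665, so A = 2.4426.

A ≈ 2.443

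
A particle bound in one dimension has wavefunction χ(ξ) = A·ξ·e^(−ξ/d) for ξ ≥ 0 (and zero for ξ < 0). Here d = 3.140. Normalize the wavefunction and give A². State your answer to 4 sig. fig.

The normalization condition is ∫|χ|² dξ = 1 from 0 to ∞.
The integral (without the A² prefactor) comes out to d^3/4.
Hence A² = 1/[d^3/4].
With d = 3.140: A² = 0.12920 and A = 0.35945.

A^2 ≈ 0.1292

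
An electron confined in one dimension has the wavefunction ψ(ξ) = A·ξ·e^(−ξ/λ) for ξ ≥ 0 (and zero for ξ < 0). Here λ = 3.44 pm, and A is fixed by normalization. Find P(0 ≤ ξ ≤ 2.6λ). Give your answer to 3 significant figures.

The probability is P = ∫ |ψ|² dξ over [0, 2.6λ].
The normalization integral ∫|ψ|²dξ over the whole domain equals λ^3/4·A², and A² cancels in the ratio.
Let u = ξ/λ; then A² and the length scale cancel, so P = ∫_{0}^{2.6} u^2·e^(-2·u) du ÷ ∫_{0}^{∞} u^2·e^(-2·u) du.
Using ∫ u^2·e^(-2·u) du = -(2·u^2 + 2·u + 1)·e^(-2·u)/4, the numerator is 1/4 - 493·e^(-26/5)/100 and the denominator is 1/4.
Evaluating gives P = 0.8912.

P ≈ 0.891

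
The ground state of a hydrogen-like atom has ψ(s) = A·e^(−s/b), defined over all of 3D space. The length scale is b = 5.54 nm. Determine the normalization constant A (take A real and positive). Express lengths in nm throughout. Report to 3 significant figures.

A ≈ 0.0433 nm^(-3/2)

Normalization requires ∫|ψ|² 4πs² ds = 1, integrated from 0 to ∞.
In 3D with spherical symmetry the volume element is 4πs² ds.
Using ∫₀^∞ sⁿ e^(−αs) ds = n!/αⁿ⁺¹, carrying out the integral gives A² · π·b^3.
Hence A² = 1/[π·b^3].
Plugging in b = 5.54 yields A = 0.04327.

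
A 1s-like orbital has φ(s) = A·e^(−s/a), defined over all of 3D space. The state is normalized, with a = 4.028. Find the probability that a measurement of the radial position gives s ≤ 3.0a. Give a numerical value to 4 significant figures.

P ≈ 0.9380

P = ∫ |φ|² 4πs² ds over s ≤ 3.0a.
The full normalization integral is A²·[π·a^3] = 1, fixing A².
In terms of u = s/a (A², 4π and the length scale all cancel between numerator and denominator), P = [∫_{0}^{3.0} u^2·e^(-2·u) du] / [∫_{0}^{∞} u^2·e^(-2·u) du].
An antiderivative of u^2·e^(-2·u) is -(2·u^2 + 2·u + 1)·e^(-2·u)/4; evaluating from 0 to 3.0 gives 1/4 - 25·e^(-6)/4, while the full integral is 1/4.
This evaluates to P = 0.93803.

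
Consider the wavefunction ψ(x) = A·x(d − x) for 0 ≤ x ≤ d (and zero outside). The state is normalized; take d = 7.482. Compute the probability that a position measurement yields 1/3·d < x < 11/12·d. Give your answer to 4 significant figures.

P ≈ 0.7850

P = ∫_{1/3·d}^{11/12·d} |ψ(x)|² dx.
Since A² = 1/(d^5/30), this is the region integral divided by the full normalization integral.
In terms of u = x/d (A² and the length scale cancel between numerator and denominator), P = [∫_{1/3}^{11/12} u^2·(1 - u)^2 du] / [∫_{0}^{1} u^2·(1 - u)^2 du].
Using ∫ u^2·(1 - u)^2 du = u^3·(6·u^2 - 15·u + 10)/30, the numerator is ≈ 0.0261679 and the denominator is 1/30.
Taking the ratio, P = 0.78504.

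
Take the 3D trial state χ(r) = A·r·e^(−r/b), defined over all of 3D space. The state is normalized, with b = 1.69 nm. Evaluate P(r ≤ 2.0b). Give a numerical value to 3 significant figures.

Integrate the radial probability density 4πr²|χ|² over r ≤ 2.0b.
The full normalization integral is A²·[3·π·b^5] = 1, fixing A².
Let u = r/b; then A², 4π and the length scale all cancel, so P = ∫_{0}^{2.0} u^4·e^(-2·u) du ÷ ∫_{0}^{∞} u^4·e^(-2·u) du.
Using ∫ u^4·e^(-2·u) du = -(u^4/2 + u^3 + 3·u^2/2 + 3·u/2 + 3/4)·e^(-2·u), the numerator is 3/4 - 103·e^(-4)/4 and the denominator is 3/4.
Taking the ratio yields P = 0.3712.

P ≈ 0.371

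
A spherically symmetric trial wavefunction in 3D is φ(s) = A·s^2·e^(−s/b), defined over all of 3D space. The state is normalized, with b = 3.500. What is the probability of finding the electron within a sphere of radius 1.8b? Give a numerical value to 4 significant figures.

With dV = 4πs²ds, the probability is ∫|φ|² dV over s ≤ 1.8b.
The full normalization integral is A²·[45·π·b^7/2] = 1, fixing A².
In terms of u = s/b (A², 4π and the length scale all cancel between numerator and denominator), P = [∫_{0}^{1.8} u^6·e^(-2·u) du] / [∫_{0}^{∞} u^6·e^(-2·u) du].
An antiderivative of u^6·e^(-2·u) is -(4·u^6 + 12·u^5 + 30·u^4 + 60·u^3 + 90·u^2 + 90·u + 45)·e^(-2·u)/8; evaluating from 0 to 1.8 gives ≈ 0.412163, while the full integral is 45/8.
This evaluates to P = 0.073273.

P ≈ 0.07327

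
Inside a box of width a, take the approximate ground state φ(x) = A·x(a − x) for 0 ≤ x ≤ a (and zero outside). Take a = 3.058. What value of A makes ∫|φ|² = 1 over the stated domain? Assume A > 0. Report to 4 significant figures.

Require ∫ |φ|² dx = 1 over the whole domain.
Expanding the polynomial and integrating term by term, carrying out the integral gives A² · a^5/30.
Hence A² = 1/[a^5/30].
Plugging in a = 3.058 yields A = 0.33494.

A ≈ 0.3349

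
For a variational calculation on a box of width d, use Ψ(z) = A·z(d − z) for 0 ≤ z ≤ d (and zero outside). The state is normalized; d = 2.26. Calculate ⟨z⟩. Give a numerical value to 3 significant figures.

⟨z⟩ ≈ 1.13

⟨z⟩ = ∫ z |Ψ|² dz over the full domain.
The ratio of the moment integral to the normalization integral gives ⟨z⟩ = d/2.
With d = 2.26, ⟨z⟩ = 1.130.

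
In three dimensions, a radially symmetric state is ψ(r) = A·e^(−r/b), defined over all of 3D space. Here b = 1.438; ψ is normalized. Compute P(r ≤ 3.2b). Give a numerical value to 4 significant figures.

P ≈ 0.9537

P = ∫ |ψ|² 4πr² dr over r ≤ 3.2b.
Normalization gives A² = 1/(π·b^3).
In terms of u = r/b (A², 4π and the length scale all cancel between numerator and denominator), P = [∫_{0}^{3.2} u^2·e^(-2·u) du] / [∫_{0}^{∞} u^2·e^(-2·u) du].
With ∫ u^2·e^(-2·u) du = -(2·u^2 + 2·u + 1)·e^(-2·u)/4 + C, the region integral is 1/4 - 697·e^(-32/5)/100 and the full one is 1/4.
This evaluates to P = 0.95368.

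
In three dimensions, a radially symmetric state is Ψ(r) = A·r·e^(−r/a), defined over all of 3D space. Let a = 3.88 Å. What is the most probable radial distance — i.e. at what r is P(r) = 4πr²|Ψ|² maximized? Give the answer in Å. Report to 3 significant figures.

r ≈ 7.76 Å

Differentiate P(r) = 4πr²|Ψ|² with respect to r and set to zero.
This gives r = 2·a.
With a = 3.88, the most probable radial distance is 7.760 Å.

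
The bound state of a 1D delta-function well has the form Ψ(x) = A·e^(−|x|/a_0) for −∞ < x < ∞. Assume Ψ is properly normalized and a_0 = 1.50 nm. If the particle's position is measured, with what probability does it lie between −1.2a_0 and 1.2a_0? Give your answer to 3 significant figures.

P ≈ 0.909

|Ψ|² is the probability density, so P = ∫_{−1.2a_0}^{1.2a_0} |Ψ|² dx.
Since A² = 1/(a_0), this is the region integral divided by the full normalization integral.
By symmetry take twice the x ≥ 0 contribution in numerator and denominator; the 2's cancel. In terms of u = x/a_0 (A² and the length scale cancel between numerator and denominator), P = [∫_{0}^{1.2} e^(-2·u) du] / [∫_{0}^{∞} e^(-2·u) du].
With ∫ e^(-2·u) du = -e^(-2·u)/2 + C, the region integral is 1/2 - e^(-12/5)/2 and the full one is 1/2.
The result is P = 0.9093.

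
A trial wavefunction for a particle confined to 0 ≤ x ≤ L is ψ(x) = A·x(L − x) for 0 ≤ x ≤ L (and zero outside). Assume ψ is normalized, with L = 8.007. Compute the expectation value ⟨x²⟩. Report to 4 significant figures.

⟨x^2⟩ ≈ 18.32

⟨x²⟩ = ∫ x^2 |ψ|² dx over the full domain.
Expanding the polynomial and integrating term by term, evaluating both integrals, ⟨x²⟩ = 2·L^2/7.
Putting L = 8.007 gives 18.318.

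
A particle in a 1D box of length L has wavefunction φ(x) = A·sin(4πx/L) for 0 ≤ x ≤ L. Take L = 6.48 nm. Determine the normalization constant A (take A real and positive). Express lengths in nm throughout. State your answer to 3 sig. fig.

A ≈ 0.556 nm^(-1/2)

Normalization requires ∫|φ|² dx = 1, integrated from 0 to L.
Carrying out the integral gives A² · L/2.
With L = 6.48: A² = 0.3086 and A = 0.5556.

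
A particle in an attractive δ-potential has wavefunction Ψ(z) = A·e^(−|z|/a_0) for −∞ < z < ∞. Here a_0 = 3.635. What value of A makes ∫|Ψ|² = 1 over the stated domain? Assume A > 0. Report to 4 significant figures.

The normalization condition is ∫|Ψ|² dz = 1 from −∞ to ∞.
The integral (without the A² prefactor) comes out to a_0.
With a_0 = 3.635: A² = 0.27510 and A = 0.52450.

A ≈ 0.5245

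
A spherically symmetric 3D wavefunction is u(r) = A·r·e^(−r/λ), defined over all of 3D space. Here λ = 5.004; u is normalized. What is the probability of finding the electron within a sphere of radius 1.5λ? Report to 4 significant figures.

With dV = 4πr²dr, the probability is ∫|u|² dV over r ≤ 1.5λ.
A² is fixed by ∫₀^∞ 4πr²|u|² dr = 1, i.e. A² = (3·π·λ^5)^(−1).
Substituting t = r/λ, A², 4π and the length scale all cancel in the ratio: P = ∫_{0}^{1.5} t^4·e^(-2·t) dt / ∫_{0}^{∞} t^4·e^(-2·t) dt.
With ∫ t^4·e^(-2·t) dt = -(t^4/2 + t^3 + 3·t^2/2 + 3·t/2 + 3/4)·e^(-2·t) + C, the region integral is 3/4 - 393·e^(-3)/32 and the full one is 3/4.
Taking the ratio yields P = 0.18474.

P ≈ 0.1847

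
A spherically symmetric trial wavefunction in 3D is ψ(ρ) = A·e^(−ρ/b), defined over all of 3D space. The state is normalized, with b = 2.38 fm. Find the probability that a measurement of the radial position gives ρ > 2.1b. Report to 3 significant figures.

With dV = 4πρ²dρ, the probability is ∫|ψ|² dV over ρ > 2.1b.
A² is fixed by ∫₀^∞ 4πρ²|ψ|² dρ = 1, i.e. A² = (π·b^3)^(−1).
Substituting u = ρ/b, A², 4π and the length scale all cancel in the ratio: P = ∫_{2.1}^{∞} u^2·e^(-2·u) du / ∫_{0}^{∞} u^2·e^(-2·u) du.
An antiderivative of u^2·e^(-2·u) is -(2·u^2 + 2·u + 1)·e^(-2·u)/4; evaluating from 2.1 to ∞ gives 701·e^(-21/5)/200, while the full integral is 1/4.
The region integral divided by the full integral gives P = 0.2102.

P ≈ 0.210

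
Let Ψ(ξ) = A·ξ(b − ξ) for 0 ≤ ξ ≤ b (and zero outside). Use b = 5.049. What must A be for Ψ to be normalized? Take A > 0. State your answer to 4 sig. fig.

A ≈ 0.09562

Normalization requires ∫|Ψ|² dξ = 1, integrated from 0 to b.
Expanding the polynomial and integrating term by term, the integral (without the A² prefactor) comes out to b^5/30.
Plugging in b = 5.049 yields A = 0.095620.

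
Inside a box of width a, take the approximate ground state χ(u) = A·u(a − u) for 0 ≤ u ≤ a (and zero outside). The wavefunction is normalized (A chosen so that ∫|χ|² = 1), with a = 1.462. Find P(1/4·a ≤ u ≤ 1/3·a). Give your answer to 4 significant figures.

P ≈ 0.1064

The probability is P = ∫ |χ|² du over [1/4·a, 1/3·a].
The normalization integral ∫|χ|²du over the whole domain equals a^5/30·A², and A² cancels in the ratio.
Let t = u/a; then A² and the length scale cancel, so P = ∫_{1/4}^{1/3} t^2·(1 - t)^2 dt ÷ ∫_{0}^{1} t^2·(1 - t)^2 dt.
With ∫ t^2·(1 - t)^2 dt = t^3·(6·t^2 - 15·t + 10)/30 + C, the region integral is ≈ 0.00354536 and the full one is 1/30.
Evaluating gives P = 0.10636.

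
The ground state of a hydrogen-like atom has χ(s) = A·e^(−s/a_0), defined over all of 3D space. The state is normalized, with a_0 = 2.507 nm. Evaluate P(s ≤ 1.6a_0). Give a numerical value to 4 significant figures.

P ≈ 0.6201

P = ∫ |χ|² 4πs² ds over s ≤ 1.6a_0.
Normalization gives A² = 1/(π·a_0^3).
Substituting u = s/a_0, A², 4π and the length scale all cancel in the ratio: P = ∫_{0}^{1.6} u^2·e^(-2·u) du / ∫_{0}^{∞} u^2·e^(-2·u) du.
Using ∫ u^2·e^(-2·u) du = -(2·u^2 + 2·u + 1)·e^(-2·u)/4, the numerator is 1/4 - 233·e^(-16/5)/100 and the denominator is 1/4.
This evaluates to P = 0.62010.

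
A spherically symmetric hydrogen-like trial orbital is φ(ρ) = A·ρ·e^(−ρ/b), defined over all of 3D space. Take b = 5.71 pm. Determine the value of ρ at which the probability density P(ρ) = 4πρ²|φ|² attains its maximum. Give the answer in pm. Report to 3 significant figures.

ρ ≈ 11.4 pm

The maximum of P(ρ) = 4πρ²|φ|² occurs where its derivative vanishes.
This gives ρ = 2·b.
With b = 5.71, the most probable radial distance is 11.42 pm.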